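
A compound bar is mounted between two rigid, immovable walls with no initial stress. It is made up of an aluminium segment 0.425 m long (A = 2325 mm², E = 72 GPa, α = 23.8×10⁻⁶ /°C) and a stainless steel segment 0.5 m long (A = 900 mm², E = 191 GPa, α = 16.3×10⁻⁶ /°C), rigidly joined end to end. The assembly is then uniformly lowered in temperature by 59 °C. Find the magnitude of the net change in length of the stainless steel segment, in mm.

|ΔL| ≈ 0.0945 mm

If the supports were absent, the total length change would be Σ αᵢΔT Lᵢ = 23.8×10⁻⁶×59×425 + 16.3×10⁻⁶×59×500 = 1.078 mm.
The walls prevent any net length change, so an axial force P (same in every segment) develops. Compatibility: P · Σ Lᵢ/(AᵢEᵢ) = δ_free.
The series flexibility is Σ Lᵢ/(AᵢEᵢ) = 425/(2325×72×10³) + 500/(900×191×10³) = 5.447×10⁻⁶ mm/N.
Hence P = δ_free / Σ(L/AE) = 1.078/5.447×10⁻⁶ = 197.8 kN (tensile).
For the stainless steel segment, free thermal change = 16.3×10⁻⁶×59×500 = 0.4808 mm and elastic change from P = 197800×500/(900×191×10³) = 0.5754 mm; these oppose, so the net change is 0.0945 mm (segment lengthens).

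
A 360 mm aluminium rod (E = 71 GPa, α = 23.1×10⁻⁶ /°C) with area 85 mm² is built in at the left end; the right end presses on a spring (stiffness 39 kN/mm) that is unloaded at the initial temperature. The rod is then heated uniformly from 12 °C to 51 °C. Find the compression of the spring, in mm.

Free thermal expansion: δ_free = αΔT L = 23.1×10⁻⁶ × 39 × 360 = 0.3243 mm.
With a force P in the spring, the elastic change of the rod is PL/(AE) and that of the spring is P/k; compatibility requires their sum to equal δ_free.
P [ L/(AE) + 1/k ] = δ_free → P [ 360/(85×71×10³) + 1/(39×10³) ] = 0.3243.
P = 0.3243 / 8.529×10⁻⁵ = 3802 N.
Spring compression = P/k = 3802/(39×10³) = 0.0975 mm.

δ ≈ 0.0975 mm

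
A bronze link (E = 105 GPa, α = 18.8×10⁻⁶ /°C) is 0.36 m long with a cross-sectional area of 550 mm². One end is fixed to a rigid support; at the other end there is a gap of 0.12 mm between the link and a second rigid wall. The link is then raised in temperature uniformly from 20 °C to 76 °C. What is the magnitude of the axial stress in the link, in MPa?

σ ≈ 75.5 MPa (compressive)

If the wall were absent the link would grow by αΔT L = 18.8×10⁻⁶ × 56 × 360 = 0.379 mm.
After closing the 0.12 mm clearance, 0.379 − 0.12 = 0.259 mm of expansion remains to be suppressed by the wall.
That suppressed elongation corresponds to σ = E·Δ/L = 105×10³ × 0.259/360 = 75.54 MPa.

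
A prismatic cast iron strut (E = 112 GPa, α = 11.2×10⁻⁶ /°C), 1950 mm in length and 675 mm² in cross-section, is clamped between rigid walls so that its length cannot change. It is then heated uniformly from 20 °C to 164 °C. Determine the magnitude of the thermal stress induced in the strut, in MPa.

Because both ends are immovable the net strain is zero, and the suppressed thermal strain is αΔT = 11.2×10⁻⁶ × 144 = 1612.8×10⁻⁶.
Hence σ = E·αΔT = 112×10³ × 1612.8×10⁻⁶ = 180.6 MPa, compressive.

σ ≈ 181 MPa (compressive)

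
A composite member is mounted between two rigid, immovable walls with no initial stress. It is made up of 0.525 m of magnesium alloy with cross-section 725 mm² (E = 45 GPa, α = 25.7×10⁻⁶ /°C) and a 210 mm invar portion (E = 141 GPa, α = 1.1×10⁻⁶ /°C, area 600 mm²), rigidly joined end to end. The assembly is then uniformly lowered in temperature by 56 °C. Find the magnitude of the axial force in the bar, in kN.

P ≈ 41.4 kN (tensile)

With the walls removed the bar would change length by δ_free = Σ αᵢΔT Lᵢ = 25.7×10⁻⁶×56×525 + 1.1×10⁻⁶×56×210 = 0.7685 mm.
The rigid supports impose zero overall length change; the single axial force P common to all segments must satisfy P Σ Lᵢ/(AᵢEᵢ) = δ_free.
The series flexibility is Σ Lᵢ/(AᵢEᵢ) = 525/(725×45×10³) + 210/(600×141×10³) = 1.857×10⁻⁵ mm/N.
Hence P = δ_free / Σ(L/AE) = 0.7685/1.857×10⁻⁵ = 41.38 kN (tensile).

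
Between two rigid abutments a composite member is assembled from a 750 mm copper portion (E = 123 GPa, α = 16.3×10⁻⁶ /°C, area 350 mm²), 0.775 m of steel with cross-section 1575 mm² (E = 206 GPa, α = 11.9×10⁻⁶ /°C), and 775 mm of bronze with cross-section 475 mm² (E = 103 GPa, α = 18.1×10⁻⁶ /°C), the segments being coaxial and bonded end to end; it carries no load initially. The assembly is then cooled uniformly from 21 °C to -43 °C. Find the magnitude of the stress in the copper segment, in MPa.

σ ≈ 182 MPa (tensile)

Free thermal contraction of the whole bar: Σ αᵢΔT Lᵢ = 16.3×10⁻⁶×64×750 + 11.9×10⁻⁶×64×775 + 18.1×10⁻⁶×64×775 = 2.27 mm.
Since the ends are fixed, an axial force P builds up, equal in every segment, with P · Σ Lᵢ/(AᵢEᵢ) = δ_free.
The series flexibility is Σ Lᵢ/(AᵢEᵢ) = 750/(350×123×10³) + 775/(1575×206×10³) + 775/(475×103×10³) = 3.565×10⁻⁵ mm/N.
P = 2.27 / 3.565×10⁻⁵ = 63680 N = 63.68 kN, tensile.
σ_{copper} = P / A = 63680 / 350 = 182 MPa.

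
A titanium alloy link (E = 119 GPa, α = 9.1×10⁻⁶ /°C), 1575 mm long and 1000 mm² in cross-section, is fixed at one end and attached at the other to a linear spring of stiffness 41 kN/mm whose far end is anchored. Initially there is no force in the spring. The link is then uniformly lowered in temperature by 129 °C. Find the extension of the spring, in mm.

The unrestrained thermal change is αΔT L = 9.1×10⁻⁶ × 129 × 1575 = 1.849 mm.
With a force P in the spring, the elastic change of the link is PL/(AE) and that of the spring is P/k; compatibility requires their sum to equal δ_free.
So P = δ_free / [L/(AE) + 1/k] = 1.849 / [ 1575/(1000×119×10³) + 1/(41×10³) ].
P = 1.849 / 3.763×10⁻⁵ = 49140 N.
Spring extension = P/k = 49140/(41×10³) = 1.199 mm.

δ ≈ 1.2 mm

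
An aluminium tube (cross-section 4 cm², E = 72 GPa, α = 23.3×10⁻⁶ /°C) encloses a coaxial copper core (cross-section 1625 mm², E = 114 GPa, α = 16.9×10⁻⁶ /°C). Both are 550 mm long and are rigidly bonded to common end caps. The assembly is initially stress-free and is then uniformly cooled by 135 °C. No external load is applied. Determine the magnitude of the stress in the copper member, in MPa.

σ ≈ 13.3 MPa (compressive)

Equilibrium of a rigid end plate with no external load gives equal and opposite internal forces ±P in the two members. Since α_{aluminium} > α_{copper}, cooling drives the aluminium into tension and the copper into compression.
Setting the final lengths equal and cancelling L: (α₁ − α₂)ΔT = P/(A₁E₁) + P/(A₂E₂).
|α₁ − α₂|·ΔT = 6.4×10⁻⁶ × 135 = 0.000864.
1/(A₁E₁) + 1/(A₂E₂) = 1/(400×72×10³) + 1/(1625×114×10³) = 4.012×10⁻⁸ N⁻¹.
P = 0.000864 / 4.012×10⁻⁸ = 21540 N = 21.54 kN.
σ_{copper} = P/A₂ = 21540/1625 = 13.25 MPa, compressive.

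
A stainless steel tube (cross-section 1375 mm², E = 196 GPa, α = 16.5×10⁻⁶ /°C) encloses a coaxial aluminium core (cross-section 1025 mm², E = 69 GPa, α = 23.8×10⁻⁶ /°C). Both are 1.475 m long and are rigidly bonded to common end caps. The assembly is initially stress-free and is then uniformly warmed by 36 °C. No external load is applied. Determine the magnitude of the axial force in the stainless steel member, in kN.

Both members must finish at the same length. With the larger α, the aluminium tends to over-expand; the plates restrain it, putting the aluminium in compression and the stainless steel in tension. With no external load the two internal forces are equal and opposite, magnitude P.
Setting the final lengths equal and cancelling L: (α₁ − α₂)ΔT = P/(A₁E₁) + P/(A₂E₂).
|α₁ − α₂|·ΔT = 7.3×10⁻⁶ × 36 = 0.0002628.
1/(A₁E₁) + 1/(A₂E₂) = 1/(1375×196×10³) + 1/(1025×69×10³) = 1.785×10⁻⁸ N⁻¹.
So P = 0.0002628 / 1.785×10⁻⁸ = 14.72 kN.

P ≈ 14.7 kN (tensile in the stainless steel)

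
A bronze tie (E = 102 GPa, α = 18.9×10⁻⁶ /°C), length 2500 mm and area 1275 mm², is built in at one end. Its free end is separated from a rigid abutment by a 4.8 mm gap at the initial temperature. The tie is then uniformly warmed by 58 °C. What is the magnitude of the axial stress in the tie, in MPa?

σ ≈ 0 MPa

If the wall were absent the tie would grow by αΔT L = 18.9×10⁻⁶ × 58 × 2500 = 2.74 mm.
This is smaller than the 4.8 mm clearance, so the tie expands freely without reaching the stop — the stress is zero.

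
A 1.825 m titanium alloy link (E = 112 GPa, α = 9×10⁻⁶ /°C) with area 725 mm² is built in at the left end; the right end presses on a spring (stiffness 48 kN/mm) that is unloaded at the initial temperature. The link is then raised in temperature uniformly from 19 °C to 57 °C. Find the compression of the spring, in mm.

Free thermal expansion: δ_free = αΔT L = 9×10⁻⁶ × 38 × 1825 = 0.6241 mm.
Let P be the compressive force at the spring. The link shortens elastically by PL/(AE) and the spring compresses by P/k; together these equal δ_free.
P [ L/(AE) + 1/k ] = δ_free → P [ 1825/(725×112×10³) + 1/(48×10³) ] = 0.6241.
P = 0.6241 / 4.331×10⁻⁵ = 14410 N.
Spring compression = P/k = 14410/(48×10³) = 0.3002 mm.

δ ≈ 0.3 mm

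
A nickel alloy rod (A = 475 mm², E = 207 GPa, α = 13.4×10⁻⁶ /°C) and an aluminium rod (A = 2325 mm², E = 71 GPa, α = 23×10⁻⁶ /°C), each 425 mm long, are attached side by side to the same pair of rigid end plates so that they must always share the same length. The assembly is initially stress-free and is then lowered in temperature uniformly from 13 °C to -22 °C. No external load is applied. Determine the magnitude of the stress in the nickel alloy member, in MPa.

σ ≈ 43.6 MPa (compressive)

Equilibrium of a rigid end plate with no external load gives equal and opposite internal forces ±P in the two members. Since α_{aluminium} > α_{nickel alloy}, cooling drives the aluminium into tension and the nickel alloy into compression.
Compatibility of the two members (thermal + elastic change equal): (α₁ − α₂)ΔT = P·[1/(A₁E₁) + 1/(A₂E₂)].
|α₁ − α₂|·ΔT = 9.6×10⁻⁶ × 35 = 0.000336.
1/(A₁E₁) + 1/(A₂E₂) = 1/(475×207×10³) + 1/(2325×71×10³) = 1.623×10⁻⁸ N⁻¹.
So P = 0.000336 / 1.623×10⁻⁸ = 20.7 kN.
σ_{nickel alloy} = P/A₁ = 20700/475 = 43.59 MPa, compressive.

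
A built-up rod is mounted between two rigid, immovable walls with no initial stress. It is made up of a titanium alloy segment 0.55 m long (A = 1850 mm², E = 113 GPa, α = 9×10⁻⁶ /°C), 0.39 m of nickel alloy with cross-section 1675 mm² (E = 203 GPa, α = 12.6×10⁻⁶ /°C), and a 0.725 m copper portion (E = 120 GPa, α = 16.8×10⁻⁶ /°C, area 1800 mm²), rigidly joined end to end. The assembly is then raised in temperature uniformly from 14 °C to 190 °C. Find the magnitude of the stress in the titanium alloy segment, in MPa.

With the walls removed the bar would change length by δ_free = Σ αᵢΔT Lᵢ = 9×10⁻⁶×176×550 + 12.6×10⁻⁶×176×390 + 16.8×10⁻⁶×176×725 = 3.88 mm.
The rigid supports impose zero overall length change; the single axial force P common to all segments must satisfy P Σ Lᵢ/(AᵢEᵢ) = δ_free.
Σ Lᵢ/(AᵢEᵢ) = 550/(1850×113×10³) + 390/(1675×203×10³) + 725/(1800×120×10³) = 7.134×10⁻⁶ mm/N.
So P = 3.88 / 7.134×10⁻⁶ = 543.8 kN, compressive.
σ_{titanium alloy} = P / A = 543800 / 1850 = 294 MPa.

σ ≈ 294 MPa (compressive)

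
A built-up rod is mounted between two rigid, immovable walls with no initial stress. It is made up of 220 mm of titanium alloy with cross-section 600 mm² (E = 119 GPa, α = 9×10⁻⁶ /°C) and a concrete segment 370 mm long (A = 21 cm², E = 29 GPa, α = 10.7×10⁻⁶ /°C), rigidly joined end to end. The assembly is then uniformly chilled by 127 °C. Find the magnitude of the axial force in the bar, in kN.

With the walls removed the bar would change length by δ_free = Σ αᵢΔT Lᵢ = 9×10⁻⁶×127×220 + 10.7×10⁻⁶×127×370 = 0.7543 mm.
Since the ends are fixed, an axial force P builds up, equal in every segment, with P · Σ Lᵢ/(AᵢEᵢ) = δ_free.
The series flexibility is Σ Lᵢ/(AᵢEᵢ) = 220/(600×119×10³) + 370/(2100×29×10³) = 9.157×10⁻⁶ mm/N.
P = 0.7543 / 9.157×10⁻⁶ = 82370 N = 82.37 kN, tensile.

P ≈ 82.4 kN (tensile)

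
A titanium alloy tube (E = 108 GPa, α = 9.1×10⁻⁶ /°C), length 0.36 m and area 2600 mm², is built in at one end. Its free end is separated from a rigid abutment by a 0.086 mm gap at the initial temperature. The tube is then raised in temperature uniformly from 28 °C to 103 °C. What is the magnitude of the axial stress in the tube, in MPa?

σ ≈ 47.9 MPa (compressive)

Free thermal elongation = αΔT L = 9.1×10⁻⁶ × 75 × 360 = 0.2457 mm.
The gap closes (δ_free > 0.086 mm) and the wall then resists a further 0.2457 − 0.086 = 0.1597 mm of expansion.
So σ = E(δ_free − g)/L = 108×10³ × 0.1597/360 = 47.91 MPa.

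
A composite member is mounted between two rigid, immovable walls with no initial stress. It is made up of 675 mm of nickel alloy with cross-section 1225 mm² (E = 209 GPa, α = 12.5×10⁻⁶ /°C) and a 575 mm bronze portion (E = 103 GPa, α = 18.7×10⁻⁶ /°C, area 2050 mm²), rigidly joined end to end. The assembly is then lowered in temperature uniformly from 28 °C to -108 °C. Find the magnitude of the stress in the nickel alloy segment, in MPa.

σ ≈ 398 MPa (tensile)

If the supports were absent, the total length change would be Σ αᵢΔT Lᵢ = 12.5×10⁻⁶×136×675 + 18.7×10⁻⁶×136×575 = 2.61 mm.
The rigid supports impose zero overall length change; the single axial force P common to all segments must satisfy P Σ Lᵢ/(AᵢEᵢ) = δ_free.
The series flexibility is Σ Lᵢ/(AᵢEᵢ) = 675/(1225×209×10³) + 575/(2050×103×10³) = 5.36×10⁻⁶ mm/N.
Hence P = δ_free / Σ(L/AE) = 2.61/5.36×10⁻⁶ = 486.9 kN (tensile).
σ_{nickel alloy} = P / A = 486900 / 1225 = 397.5 MPa.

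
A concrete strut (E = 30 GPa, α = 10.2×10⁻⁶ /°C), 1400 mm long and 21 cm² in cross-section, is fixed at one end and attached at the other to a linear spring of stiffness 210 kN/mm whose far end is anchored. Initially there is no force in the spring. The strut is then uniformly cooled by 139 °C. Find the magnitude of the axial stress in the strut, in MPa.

If the spring were absent the strut would shorten by αΔT L = 10.2×10⁻⁶ × 139 × 1400 = 1.985 mm.
Let P be the tensile force in the spring. The strut extends elastically by PL/(AE) and the spring stretches by P/k; together these equal δ_free.
So P = δ_free / [L/(AE) + 1/k] = 1.985 / [ 1400/(2100×30×10³) + 1/(210×10³) ].
P = 1.985 / 2.698×10⁻⁵ = 73560 N.
σ = P/A = 73560/2100 = 35.03 MPa.

σ ≈ 35 MPa (tensile)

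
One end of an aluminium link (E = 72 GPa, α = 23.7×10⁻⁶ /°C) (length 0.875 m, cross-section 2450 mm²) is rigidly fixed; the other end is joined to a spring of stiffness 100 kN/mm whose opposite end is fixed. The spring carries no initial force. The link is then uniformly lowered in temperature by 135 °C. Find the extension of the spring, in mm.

δ ≈ 1.87 mm

If the spring were absent the link would shorten by αΔT L = 23.7×10⁻⁶ × 135 × 875 = 2.8 mm.
With a force P in the spring, the elastic change of the link is PL/(AE) and that of the spring is P/k; compatibility requires their sum to equal δ_free.
So P = δ_free / [L/(AE) + 1/k] = 2.8 / [ 875/(2450×72×10³) + 1/(100×10³) ].
P = 2.8 / 1.496×10⁻⁵ = 187100 N.
Spring extension = P/k = 187100/(100×10³) = 1.871 mm.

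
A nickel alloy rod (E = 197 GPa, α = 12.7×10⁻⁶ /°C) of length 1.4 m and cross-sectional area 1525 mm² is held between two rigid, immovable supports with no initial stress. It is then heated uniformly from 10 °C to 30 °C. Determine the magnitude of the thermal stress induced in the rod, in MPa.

σ ≈ 50 MPa (compressive)

The supports are rigid, so the total axial strain is zero. The restrained thermal strain is ε = αΔT = 12.7×10⁻⁶ × 20 = 254×10⁻⁶.
The stress required to suppress this strain is σ = Eε = 197×10³ × 254×10⁻⁶ = 50.04 MPa, compressive since the rod is trying to expand.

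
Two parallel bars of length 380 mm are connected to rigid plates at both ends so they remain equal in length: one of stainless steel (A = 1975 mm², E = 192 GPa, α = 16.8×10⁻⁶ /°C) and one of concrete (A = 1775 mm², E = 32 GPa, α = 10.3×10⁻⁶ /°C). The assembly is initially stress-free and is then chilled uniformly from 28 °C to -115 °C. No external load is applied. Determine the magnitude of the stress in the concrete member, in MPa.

Both members must finish at the same length. With the larger α, the stainless steel tends to over-contract; the plates restrain it, putting the stainless steel in tension and the concrete in compression. With no external load the two internal forces are equal and opposite, magnitude P.
Compatibility of the two members (thermal + elastic change equal): (α₁ − α₂)ΔT = P·[1/(A₁E₁) + 1/(A₂E₂)].
|α₁ − α₂|·ΔT = 6.5×10⁻⁶ × 143 = 0.0009295.
1/(A₁E₁) + 1/(A₂E₂) = 1/(1975×192×10³) + 1/(1775×32×10³) = 2.024×10⁻⁸ N⁻¹.
P = 0.0009295 / 2.024×10⁻⁸ = 45920 N = 45.92 kN.
σ_{concrete} = P/A₂ = 45920/1775 = 25.87 MPa, compressive.

σ ≈ 25.9 MPa (compressive)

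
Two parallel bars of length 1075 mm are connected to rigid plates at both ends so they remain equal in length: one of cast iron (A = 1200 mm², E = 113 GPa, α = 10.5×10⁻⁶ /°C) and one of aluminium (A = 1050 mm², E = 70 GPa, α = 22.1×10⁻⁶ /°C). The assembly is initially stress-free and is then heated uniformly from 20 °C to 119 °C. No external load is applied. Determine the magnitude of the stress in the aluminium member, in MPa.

σ ≈ 52.1 MPa (compressive)

The aluminium has the larger α, so on heating it would change length more than the cast iron if both were free. The rigid plates force a common final length, so the aluminium is put into compression and the cast iron into tension, with equal and opposite forces P (no external load).
Setting the final lengths equal and cancelling L: (α₁ − α₂)ΔT = P/(A₁E₁) + P/(A₂E₂).
|α₁ − α₂|·ΔT = 11.6×10⁻⁶ × 99 = 0.001148.
1/(A₁E₁) + 1/(A₂E₂) = 1/(1200×113×10³) + 1/(1050×70×10³) = 2.098×10⁻⁸ N⁻¹.
So P = 0.001148 / 2.098×10⁻⁸ = 54.74 kN.
σ_{aluminium} = P/A₂ = 54740/1050 = 52.13 MPa, compressive.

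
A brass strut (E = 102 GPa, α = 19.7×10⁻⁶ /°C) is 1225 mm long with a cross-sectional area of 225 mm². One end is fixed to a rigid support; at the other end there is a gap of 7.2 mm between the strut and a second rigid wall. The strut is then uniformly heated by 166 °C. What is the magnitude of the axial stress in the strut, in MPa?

If the wall were absent the strut would grow by αΔT L = 19.7×10⁻⁶ × 166 × 1225 = 4.006 mm.
Since δ_free = 4.01 mm is less than the 7.2 mm gap, the strut never touches the wall. No axial force develops.

σ ≈ 0 MPa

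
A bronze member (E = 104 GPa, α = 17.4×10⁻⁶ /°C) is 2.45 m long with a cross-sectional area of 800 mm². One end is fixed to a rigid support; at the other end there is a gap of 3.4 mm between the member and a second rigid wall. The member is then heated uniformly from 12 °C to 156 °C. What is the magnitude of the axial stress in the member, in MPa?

σ ≈ 116 MPa (compressive)

Unrestrained expansion: δ_free = αΔT L = 17.4×10⁻⁶ × 144 × 2450 = 6.139 mm.
The gap closes (δ_free > 3.4 mm) and the wall then resists a further 6.139 − 3.4 = 2.739 mm of expansion.
That suppressed elongation corresponds to σ = E·Δ/L = 104×10³ × 2.739/2450 = 116.3 MPa.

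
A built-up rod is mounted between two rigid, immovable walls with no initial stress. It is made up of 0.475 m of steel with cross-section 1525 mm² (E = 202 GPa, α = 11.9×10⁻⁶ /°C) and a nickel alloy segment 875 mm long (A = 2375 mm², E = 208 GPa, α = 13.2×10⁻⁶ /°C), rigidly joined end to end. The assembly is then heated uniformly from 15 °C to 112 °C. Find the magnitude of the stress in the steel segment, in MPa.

σ ≈ 330 MPa (compressive)

With the walls removed the bar would change length by δ_free = Σ αᵢΔT Lᵢ = 11.9×10⁻⁶×97×475 + 13.2×10⁻⁶×97×875 = 1.669 mm.
Since the ends are fixed, an axial force P builds up, equal in every segment, with P · Σ Lᵢ/(AᵢEᵢ) = δ_free.
Σ Lᵢ/(AᵢEᵢ) = 475/(1525×202×10³) + 875/(2375×208×10³) = 3.313×10⁻⁶ mm/N.
P = 1.669 / 3.313×10⁻⁶ = 503600 N = 503.6 kN, compressive.
σ_{steel} = P / A = 503600 / 1525 = 330.3 MPa.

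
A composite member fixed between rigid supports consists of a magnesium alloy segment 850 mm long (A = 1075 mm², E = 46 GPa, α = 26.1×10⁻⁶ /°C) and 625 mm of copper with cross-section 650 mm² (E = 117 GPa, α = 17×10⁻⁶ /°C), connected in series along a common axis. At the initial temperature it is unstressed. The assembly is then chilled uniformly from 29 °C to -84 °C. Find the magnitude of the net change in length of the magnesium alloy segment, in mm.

|ΔL| ≈ 0.00139 mm

Free thermal contraction of the whole bar: Σ αᵢΔT Lᵢ = 26.1×10⁻⁶×113×850 + 17×10⁻⁶×113×625 = 3.708 mm.
Since the ends are fixed, an axial force P builds up, equal in every segment, with P · Σ Lᵢ/(AᵢEᵢ) = δ_free.
The series flexibility is Σ Lᵢ/(AᵢEᵢ) = 850/(1075×46×10³) + 625/(650×117×10³) = 2.541×10⁻⁵ mm/N.
So P = 3.708 / 2.541×10⁻⁵ = 145.9 kN, tensile.
For the magnesium alloy segment, free thermal change = 26.1×10⁻⁶×113×850 = 2.507 mm and elastic change from P = 145900×850/(1075×46×10³) = 2.508 mm; these oppose, so the net change is 0.00139 mm (segment lengthens).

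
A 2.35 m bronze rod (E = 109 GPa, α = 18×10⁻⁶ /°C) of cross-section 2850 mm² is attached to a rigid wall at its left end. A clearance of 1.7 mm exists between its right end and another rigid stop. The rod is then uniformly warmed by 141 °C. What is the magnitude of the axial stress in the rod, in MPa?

If the wall were absent the rod would grow by αΔT L = 18×10⁻⁶ × 141 × 2350 = 5.964 mm.
After closing the 1.7 mm clearance, 5.964 − 1.7 = 4.264 mm of expansion remains to be suppressed by the wall.
So σ = E(δ_free − g)/L = 109×10³ × 4.264/2350 = 197.8 MPa.

σ ≈ 198 MPa (compressive)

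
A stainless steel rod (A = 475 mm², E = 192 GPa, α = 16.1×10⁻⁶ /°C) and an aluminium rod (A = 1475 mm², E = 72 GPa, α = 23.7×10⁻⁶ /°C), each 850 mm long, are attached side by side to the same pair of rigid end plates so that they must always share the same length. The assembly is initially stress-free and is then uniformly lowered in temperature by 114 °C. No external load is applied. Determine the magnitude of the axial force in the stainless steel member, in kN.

The aluminium has the larger α, so on cooling it would change length more than the stainless steel if both were free. The rigid plates force a common final length, so the aluminium is put into tension and the stainless steel into compression, with equal and opposite forces P (no external load).
Compatibility of the two members (thermal + elastic change equal): (α₁ − α₂)ΔT = P·[1/(A₁E₁) + 1/(A₂E₂)].
|α₁ − α₂|·ΔT = 7.6×10⁻⁶ × 114 = 0.0008664.
1/(A₁E₁) + 1/(A₂E₂) = 1/(475×192×10³) + 1/(1475×72×10³) = 2.038×10⁻⁸ N⁻¹.
P = 0.0008664 / 2.038×10⁻⁸ = 42510 N = 42.51 kN.

P ≈ 42.5 kN (compressive in the stainless steel)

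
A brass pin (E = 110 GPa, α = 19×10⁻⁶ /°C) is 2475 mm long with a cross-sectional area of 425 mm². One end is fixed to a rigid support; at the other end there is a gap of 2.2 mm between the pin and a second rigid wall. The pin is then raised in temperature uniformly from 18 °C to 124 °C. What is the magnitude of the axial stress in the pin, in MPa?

σ ≈ 124 MPa (compressive)

Unrestrained expansion: δ_free = αΔT L = 19×10⁻⁶ × 106 × 2475 = 4.985 mm.
After closing the 2.2 mm clearance, 4.985 − 2.2 = 2.785 mm of expansion remains to be suppressed by the wall.
That suppressed elongation corresponds to σ = E·Δ/L = 110×10³ × 2.785/2475 = 123.8 MPa.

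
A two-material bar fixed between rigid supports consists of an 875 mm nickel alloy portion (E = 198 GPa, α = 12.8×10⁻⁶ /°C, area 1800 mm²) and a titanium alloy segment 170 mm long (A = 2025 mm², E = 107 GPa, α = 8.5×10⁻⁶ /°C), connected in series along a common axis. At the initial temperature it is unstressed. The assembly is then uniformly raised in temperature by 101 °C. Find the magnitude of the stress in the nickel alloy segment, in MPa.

With the walls removed the bar would change length by δ_free = Σ αᵢΔT Lᵢ = 12.8×10⁻⁶×101×875 + 8.5×10⁻⁶×101×170 = 1.277 mm.
The rigid supports impose zero overall length change; the single axial force P common to all segments must satisfy P Σ Lᵢ/(AᵢEᵢ) = δ_free.
The series flexibility is Σ Lᵢ/(AᵢEᵢ) = 875/(1800×198×10³) + 170/(2025×107×10³) = 3.24×10⁻⁶ mm/N.
So P = 1.277 / 3.24×10⁻⁶ = 394.2 kN, compressive.
σ_{nickel alloy} = P / A = 394200 / 1800 = 219 MPa.

σ ≈ 219 MPa (compressive)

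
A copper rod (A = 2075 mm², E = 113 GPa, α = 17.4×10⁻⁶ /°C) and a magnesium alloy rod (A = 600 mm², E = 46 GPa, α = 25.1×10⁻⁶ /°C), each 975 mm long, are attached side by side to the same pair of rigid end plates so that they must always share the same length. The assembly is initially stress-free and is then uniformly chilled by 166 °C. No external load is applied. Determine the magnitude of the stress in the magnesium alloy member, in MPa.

Equilibrium of a rigid end plate with no external load gives equal and opposite internal forces ±P in the two members. Since α_{magnesium alloy} > α_{copper}, cooling drives the magnesium alloy into tension and the copper into compression.
Compatibility of the two members (thermal + elastic change equal): (α₁ − α₂)ΔT = P·[1/(A₁E₁) + 1/(A₂E₂)].
|α₁ − α₂|·ΔT = 7.7×10⁻⁶ × 166 = 0.001278.
1/(A₁E₁) + 1/(A₂E₂) = 1/(2075×113×10³) + 1/(600×46×10³) = 4.05×10⁻⁸ N⁻¹.
So P = 0.001278 / 4.05×10⁻⁸ = 31.56 kN.
σ_{magnesium alloy} = P/A₂ = 31560/600 = 52.61 MPa, tensile.

σ ≈ 52.6 MPa (tensile)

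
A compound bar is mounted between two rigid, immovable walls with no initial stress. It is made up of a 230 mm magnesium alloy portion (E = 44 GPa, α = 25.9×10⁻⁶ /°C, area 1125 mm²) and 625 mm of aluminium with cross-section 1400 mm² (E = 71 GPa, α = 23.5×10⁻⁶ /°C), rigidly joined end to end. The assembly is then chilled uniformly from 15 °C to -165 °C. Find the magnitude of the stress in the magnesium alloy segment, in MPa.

Free thermal contraction of the whole bar: Σ αᵢΔT Lᵢ = 25.9×10⁻⁶×180×230 + 23.5×10⁻⁶×180×625 = 3.716 mm.
The rigid supports impose zero overall length change; the single axial force P common to all segments must satisfy P Σ Lᵢ/(AᵢEᵢ) = δ_free.
The series flexibility is Σ Lᵢ/(AᵢEᵢ) = 230/(1125×44×10³) + 625/(1400×71×10³) = 1.093×10⁻⁵ mm/N.
So P = 3.716 / 1.093×10⁻⁵ = 339.9 kN, tensile.
σ_{magnesium alloy} = P / A = 339900 / 1125 = 302.1 MPa.

σ ≈ 302 MPa (tensile)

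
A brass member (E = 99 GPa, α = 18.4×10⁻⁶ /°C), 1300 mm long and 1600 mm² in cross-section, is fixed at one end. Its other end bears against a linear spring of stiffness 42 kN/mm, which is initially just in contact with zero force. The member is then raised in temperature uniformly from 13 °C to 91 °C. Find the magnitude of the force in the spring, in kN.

P ≈ 58.3 kN

If the spring were absent the member would lengthen by αΔT L = 18.4×10⁻⁶ × 78 × 1300 = 1.866 mm.
Let P be the compressive force at the spring. The member shortens elastically by PL/(AE) and the spring compresses by P/k; together these equal δ_free.
So P = δ_free / [L/(AE) + 1/k] = 1.866 / [ 1300/(1600×99×10³) + 1/(42×10³) ].
P = 1.866 / 3.202×10⁻⁵ = 58270 N.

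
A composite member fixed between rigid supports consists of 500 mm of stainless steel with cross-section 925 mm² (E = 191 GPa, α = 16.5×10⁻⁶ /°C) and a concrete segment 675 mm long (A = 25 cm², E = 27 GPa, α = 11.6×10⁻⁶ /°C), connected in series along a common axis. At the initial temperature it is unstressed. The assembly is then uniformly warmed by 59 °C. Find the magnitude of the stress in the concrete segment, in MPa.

If the supports were absent, the total length change would be Σ αᵢΔT Lᵢ = 16.5×10⁻⁶×59×500 + 11.6×10⁻⁶×59×675 = 0.9487 mm.
Since the ends are fixed, an axial force P builds up, equal in every segment, with P · Σ Lᵢ/(AᵢEᵢ) = δ_free.
Σ Lᵢ/(AᵢEᵢ) = 500/(925×191×10³) + 675/(2500×27×10³) = 1.283×10⁻⁵ mm/N.
So P = 0.9487 / 1.283×10⁻⁵ = 73.95 kN, compressive.
σ_{concrete} = P / A = 73950 / 2500 = 29.58 MPa.

σ ≈ 29.6 MPa (compressive)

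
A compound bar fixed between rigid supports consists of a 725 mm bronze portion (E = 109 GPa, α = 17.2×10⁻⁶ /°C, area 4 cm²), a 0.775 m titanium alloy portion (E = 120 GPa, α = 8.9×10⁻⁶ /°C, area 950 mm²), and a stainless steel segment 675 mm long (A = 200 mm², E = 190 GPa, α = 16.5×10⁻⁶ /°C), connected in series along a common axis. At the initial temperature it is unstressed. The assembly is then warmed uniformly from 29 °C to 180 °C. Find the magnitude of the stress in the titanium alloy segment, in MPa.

With the walls removed the bar would change length by δ_free = Σ αᵢΔT Lᵢ = 17.2×10⁻⁶×151×725 + 8.9×10⁻⁶×151×775 + 16.5×10⁻⁶×151×675 = 4.606 mm.
Since the ends are fixed, an axial force P builds up, equal in every segment, with P · Σ Lᵢ/(AᵢEᵢ) = δ_free.
Σ Lᵢ/(AᵢEᵢ) = 725/(400×109×10³) + 775/(950×120×10³) + 675/(200×190×10³) = 4.119×10⁻⁵ mm/N.
P = 4.606 / 4.119×10⁻⁵ = 111800 N = 111.8 kN, compressive.
σ_{titanium alloy} = P / A = 111800 / 950 = 117.7 MPa.

σ ≈ 118 MPa (compressive)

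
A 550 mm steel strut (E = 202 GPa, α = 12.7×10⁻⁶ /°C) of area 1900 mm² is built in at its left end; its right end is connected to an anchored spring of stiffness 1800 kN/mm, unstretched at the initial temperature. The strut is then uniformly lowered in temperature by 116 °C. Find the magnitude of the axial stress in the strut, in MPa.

If the spring were absent the strut would shorten by αΔT L = 12.7×10⁻⁶ × 116 × 550 = 0.8103 mm.
With a force P in the spring, the elastic change of the strut is PL/(AE) and that of the spring is P/k; compatibility requires their sum to equal δ_free.
So P = δ_free / [L/(AE) + 1/k] = 0.8103 / [ 550/(1900×202×10³) + 1/(1800×10³) ].
P = 0.8103 / 1.989×10⁻⁶ = 407500 N.
σ = P/A = 407500/1900 = 214.4 MPa.

σ ≈ 214 MPa (tensile)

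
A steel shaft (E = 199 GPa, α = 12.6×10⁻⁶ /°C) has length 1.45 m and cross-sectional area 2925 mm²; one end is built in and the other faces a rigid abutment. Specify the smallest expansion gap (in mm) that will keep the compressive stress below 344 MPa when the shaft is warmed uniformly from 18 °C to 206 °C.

g ≈ 0.928 mm

Free expansion if unrestrained: δ_free = αΔT L = 12.6×10⁻⁶ × 188 × 1450 = 3.435 mm.
A stress of 344 MPa corresponds to the wall pushing the shaft back by σL/E = 344×1450/(199×10³) = 2.507 mm.
The gap must absorb the remainder: g_min = 3.435 − 2.507 = 0.9282 mm.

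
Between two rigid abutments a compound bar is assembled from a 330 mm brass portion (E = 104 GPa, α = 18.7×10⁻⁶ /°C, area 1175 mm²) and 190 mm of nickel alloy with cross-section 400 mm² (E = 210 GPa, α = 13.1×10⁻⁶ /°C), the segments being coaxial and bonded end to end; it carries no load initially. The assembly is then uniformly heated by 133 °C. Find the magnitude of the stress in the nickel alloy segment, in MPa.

σ ≈ 580 MPa (compressive)

With the walls removed the bar would change length by δ_free = Σ αᵢΔT Lᵢ = 18.7×10⁻⁶×133×330 + 13.1×10⁻⁶×133×190 = 1.152 mm.
Since the ends are fixed, an axial force P builds up, equal in every segment, with P · Σ Lᵢ/(AᵢEᵢ) = δ_free.
The series flexibility is Σ Lᵢ/(AᵢEᵢ) = 330/(1175×104×10³) + 190/(400×210×10³) = 4.962×10⁻⁶ mm/N.
So P = 1.152 / 4.962×10⁻⁶ = 232.1 kN, compressive.
σ_{nickel alloy} = P / A = 232100 / 400 = 580.3 MPa.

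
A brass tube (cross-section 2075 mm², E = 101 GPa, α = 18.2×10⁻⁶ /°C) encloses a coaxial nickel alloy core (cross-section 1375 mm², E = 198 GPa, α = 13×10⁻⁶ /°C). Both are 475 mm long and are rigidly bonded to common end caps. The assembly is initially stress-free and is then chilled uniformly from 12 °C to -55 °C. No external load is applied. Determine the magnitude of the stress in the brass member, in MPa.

σ ≈ 19.9 MPa (tensile)

Both members must finish at the same length. With the larger α, the brass tends to over-contract; the plates restrain it, putting the brass in tension and the nickel alloy in compression. With no external load the two internal forces are equal and opposite, magnitude P.
Compatibility of the two members (thermal + elastic change equal): (α₁ − α₂)ΔT = P·[1/(A₁E₁) + 1/(A₂E₂)].
|α₁ − α₂|·ΔT = 5.2×10⁻⁶ × 67 = 0.0003484.
1/(A₁E₁) + 1/(A₂E₂) = 1/(2075×101×10³) + 1/(1375×198×10³) = 8.445×10⁻⁹ N⁻¹.
P = 0.0003484 / 8.445×10⁻⁹ = 41260 N = 41.26 kN.
σ_{brass} = P/A₁ = 41260/2075 = 19.88 MPa, tensile.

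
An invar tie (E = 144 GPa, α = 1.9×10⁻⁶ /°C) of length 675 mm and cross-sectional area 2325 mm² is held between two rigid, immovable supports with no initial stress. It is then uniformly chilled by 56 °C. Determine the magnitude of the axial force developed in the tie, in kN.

P ≈ 35.6 kN (tensile)

The ends cannot move, so σ = EαΔT = 144×10³ × 1.9×10⁻⁶ × 56 = 15.32 MPa.
P = AEαΔT = 2325 × 144×10³ × 1.9×10⁻⁶ × 56 = 35.62 kN (tensile).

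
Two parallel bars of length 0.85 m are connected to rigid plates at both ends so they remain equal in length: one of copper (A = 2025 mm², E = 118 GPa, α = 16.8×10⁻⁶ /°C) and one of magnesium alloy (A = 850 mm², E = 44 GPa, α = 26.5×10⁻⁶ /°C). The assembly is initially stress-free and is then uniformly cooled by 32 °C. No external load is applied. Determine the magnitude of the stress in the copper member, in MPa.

σ ≈ 4.96 MPa (compressive)

Equilibrium of a rigid end plate with no external load gives equal and opposite internal forces ±P in the two members. Since α_{magnesium alloy} > α_{copper}, cooling drives the magnesium alloy into tension and the copper into compression.
Equating the net (thermal + elastic) strains gives |α₁ − α₂|·ΔT = P·[1/(A₁E₁) + 1/(A₂E₂)].
|α₁ − α₂|·ΔT = 9.7×10⁻⁶ × 32 = 0.0003104.
1/(A₁E₁) + 1/(A₂E₂) = 1/(2025×118×10³) + 1/(850×44×10³) = 3.092×10⁻⁸ N⁻¹.
P = 0.0003104 / 3.092×10⁻⁸ = 10040 N = 10.04 kN.
σ_{copper} = P/A₁ = 10040/2025 = 4.957 MPa, compressive.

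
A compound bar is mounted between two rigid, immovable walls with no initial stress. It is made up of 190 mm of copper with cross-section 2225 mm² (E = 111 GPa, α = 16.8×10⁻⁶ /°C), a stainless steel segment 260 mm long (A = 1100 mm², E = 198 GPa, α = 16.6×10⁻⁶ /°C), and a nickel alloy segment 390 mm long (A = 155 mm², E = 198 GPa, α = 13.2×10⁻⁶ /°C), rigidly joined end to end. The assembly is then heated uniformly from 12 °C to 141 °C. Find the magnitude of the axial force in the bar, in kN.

With the walls removed the bar would change length by δ_free = Σ αᵢΔT Lᵢ = 16.8×10⁻⁶×129×190 + 16.6×10⁻⁶×129×260 + 13.2×10⁻⁶×129×390 = 1.633 mm.
Since the ends are fixed, an axial force P builds up, equal in every segment, with P · Σ Lᵢ/(AᵢEᵢ) = δ_free.
Σ Lᵢ/(AᵢEᵢ) = 190/(2225×111×10³) + 260/(1100×198×10³) + 390/(155×198×10³) = 1.467×10⁻⁵ mm/N.
Hence P = δ_free / Σ(L/AE) = 1.633/1.467×10⁻⁵ = 111.3 kN (compressive).

P ≈ 111 kN (compressive)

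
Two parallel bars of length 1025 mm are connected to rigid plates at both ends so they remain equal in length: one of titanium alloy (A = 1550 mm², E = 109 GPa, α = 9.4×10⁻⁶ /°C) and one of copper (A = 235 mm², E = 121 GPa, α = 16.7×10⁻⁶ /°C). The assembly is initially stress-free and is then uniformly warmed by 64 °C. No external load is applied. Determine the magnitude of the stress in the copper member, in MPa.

σ ≈ 48.4 MPa (compressive)

Both members must finish at the same length. With the larger α, the copper tends to over-expand; the plates restrain it, putting the copper in compression and the titanium alloy in tension. With no external load the two internal forces are equal and opposite, magnitude P.
Setting the final lengths equal and cancelling L: (α₁ − α₂)ΔT = P/(A₁E₁) + P/(A₂E₂).
|α₁ − α₂|·ΔT = 7.3×10⁻⁶ × 64 = 0.0004672.
1/(A₁E₁) + 1/(A₂E₂) = 1/(1550×109×10³) + 1/(235×121×10³) = 4.109×10⁻⁸ N⁻¹.
So P = 0.0004672 / 4.109×10⁻⁸ = 11.37 kN.
σ_{copper} = P/A₂ = 11370/235 = 48.39 MPa, compressive.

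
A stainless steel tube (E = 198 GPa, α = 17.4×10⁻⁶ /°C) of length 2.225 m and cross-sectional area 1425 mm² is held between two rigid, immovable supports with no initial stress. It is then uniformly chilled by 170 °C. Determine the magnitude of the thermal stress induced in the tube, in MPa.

With length fixed, the mechanical strain must cancel the thermal strain αΔT = 17.4×10⁻⁶ × 170 = 2958×10⁻⁶.
σ = EαΔT = 198×10³ × 17.4×10⁻⁶ × 170 = 585.7 MPa (tensile; the tube is trying to contract).

σ ≈ 586 MPa (tensile)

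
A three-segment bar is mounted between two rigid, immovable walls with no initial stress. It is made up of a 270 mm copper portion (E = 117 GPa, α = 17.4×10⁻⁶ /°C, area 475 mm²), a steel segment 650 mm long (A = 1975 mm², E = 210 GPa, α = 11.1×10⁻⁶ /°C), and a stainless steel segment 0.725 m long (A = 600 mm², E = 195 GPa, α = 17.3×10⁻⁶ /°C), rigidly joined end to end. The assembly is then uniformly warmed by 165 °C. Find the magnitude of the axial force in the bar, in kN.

With the walls removed the bar would change length by δ_free = Σ αᵢΔT Lᵢ = 17.4×10⁻⁶×165×270 + 11.1×10⁻⁶×165×650 + 17.3×10⁻⁶×165×725 = 4.035 mm.
The walls prevent any net length change, so an axial force P (same in every segment) develops. Compatibility: P · Σ Lᵢ/(AᵢEᵢ) = δ_free.
Σ Lᵢ/(AᵢEᵢ) = 270/(475×117×10³) + 650/(1975×210×10³) + 725/(600×195×10³) = 1.262×10⁻⁵ mm/N.
So P = 4.035 / 1.262×10⁻⁵ = 319.7 kN, compressive.

P ≈ 320 kN (compressive)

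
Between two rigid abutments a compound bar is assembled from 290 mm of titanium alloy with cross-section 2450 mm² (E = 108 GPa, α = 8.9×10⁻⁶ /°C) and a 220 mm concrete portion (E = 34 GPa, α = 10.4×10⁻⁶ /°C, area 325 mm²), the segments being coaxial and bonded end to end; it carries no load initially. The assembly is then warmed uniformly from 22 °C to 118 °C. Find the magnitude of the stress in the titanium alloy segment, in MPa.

If the supports were absent, the total length change would be Σ αᵢΔT Lᵢ = 8.9×10⁻⁶×96×290 + 10.4×10⁻⁶×96×220 = 0.4674 mm.
Since the ends are fixed, an axial force P builds up, equal in every segment, with P · Σ Lᵢ/(AᵢEᵢ) = δ_free.
Σ Lᵢ/(AᵢEᵢ) = 290/(2450×108×10³) + 220/(325×34×10³) = 2.101×10⁻⁵ mm/N.
Hence P = δ_free / Σ(L/AE) = 0.4674/2.101×10⁻⁵ = 22.25 kN (compressive).
σ_{titanium alloy} = P / A = 22250 / 2450 = 9.083 MPa.

σ ≈ 9.08 MPa (compressive)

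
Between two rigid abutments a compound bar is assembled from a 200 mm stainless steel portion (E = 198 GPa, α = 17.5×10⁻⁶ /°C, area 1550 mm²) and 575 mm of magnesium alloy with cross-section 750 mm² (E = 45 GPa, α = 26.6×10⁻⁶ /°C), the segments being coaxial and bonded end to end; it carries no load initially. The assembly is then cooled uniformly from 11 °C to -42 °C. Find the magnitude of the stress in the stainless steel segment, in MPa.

With the walls removed the bar would change length by δ_free = Σ αᵢΔT Lᵢ = 17.5×10⁻⁶×53×200 + 26.6×10⁻⁶×53×575 = 0.9961 mm.
The walls prevent any net length change, so an axial force P (same in every segment) develops. Compatibility: P · Σ Lᵢ/(AᵢEᵢ) = δ_free.
Σ Lᵢ/(AᵢEᵢ) = 200/(1550×198×10³) + 575/(750×45×10³) = 1.769×10⁻⁵ mm/N.
So P = 0.9961 / 1.769×10⁻⁵ = 56.31 kN, tensile.
σ_{stainless steel} = P / A = 56310 / 1550 = 36.33 MPa.

σ ≈ 36.3 MPa (tensile)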